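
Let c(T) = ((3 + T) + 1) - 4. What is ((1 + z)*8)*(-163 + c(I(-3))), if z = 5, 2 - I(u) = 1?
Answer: -7776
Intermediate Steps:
I(u) = 1 (I(u) = 2 - 1*1 = 2 - 1 = 1)
c(T) = T (c(T) = (4 + T) - 4 = T)
((1 + z)*8)*(-163 + c(I(-3))) = ((1 + 5)*8)*(-163 + 1) = (6*8)*(-162) = 48*(-162) = -7776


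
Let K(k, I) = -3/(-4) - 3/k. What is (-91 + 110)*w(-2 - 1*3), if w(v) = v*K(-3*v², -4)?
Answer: -1501/20 ≈ -75.050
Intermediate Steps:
K(k, I) = ¾ - 3/k (K(k, I) = -3*(-¼) - 3/k = ¾ - 3/k)
w(v) = v*(¾ + v⁻²) (w(v) = v*(¾ - 3*(-1/(3*v²))) = v*(¾ - (-1)/v²) = v*(¾ + v⁻²))
(-91 + 110)*w(-2 - 1*3) = (-91 + 110)*(1/(-2 - 1*3) + 3*(-2 - 1*3)/4) = 19*(1/(-2 - 3) + 3*(-2 - 3)/4) = 19*(1/(-5) + (¾)*(-5)) = 19*(-⅕ - 15/4) = 19*(-79/20) = -1501/20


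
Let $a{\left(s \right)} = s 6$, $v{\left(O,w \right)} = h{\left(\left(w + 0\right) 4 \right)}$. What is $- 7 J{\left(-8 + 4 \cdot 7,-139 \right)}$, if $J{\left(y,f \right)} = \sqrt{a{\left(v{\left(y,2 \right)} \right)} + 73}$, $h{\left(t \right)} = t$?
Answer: $-77$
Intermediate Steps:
$v{\left(O,w \right)} = 4 w$ ($v{\left(O,w \right)} = \left(w + 0\right) 4 = w 4 = 4 w$)
$a{\left(s \right)} = 6 s$
$J{\left(y,f \right)} = 11$ ($J{\left(y,f \right)} = \sqrt{6 \cdot 4 \cdot 2 + 73} = \sqrt{6 \cdot 8 + 73} = \sqrt{48 + 73} = \sqrt{121} = 11$)
$- 7 J{\left(-8 + 4 \cdot 7,-139 \right)} = \left(-7\right) 11 = -77$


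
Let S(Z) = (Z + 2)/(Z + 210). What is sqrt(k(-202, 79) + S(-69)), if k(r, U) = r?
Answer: I*sqrt(4025409)/141 ≈ 14.229*I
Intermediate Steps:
S(Z) = (2 + Z)/(210 + Z)
sqrt(k(-202, 79) + S(-69)) = sqrt(-202 + (2 - 69)/(210 - 69)) = sqrt(-202 - 67/141) = sqrt(-28549/141) = I*sqrt(4025409)/141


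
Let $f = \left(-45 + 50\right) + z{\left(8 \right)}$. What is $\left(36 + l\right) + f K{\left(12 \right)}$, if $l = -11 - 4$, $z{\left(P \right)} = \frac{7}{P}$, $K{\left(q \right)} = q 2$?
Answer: $162$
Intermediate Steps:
$K{\left(q \right)} = 2 q$
$l = -15$ ($l = -11 - 4 = -15$)
$f = \frac{47}{8}$ ($f = \left(-45 + 50\right) + \frac{7}{8} = 5 + 7 \cdot \frac{1}{8} = 5 + \frac{7}{8} = \frac{47}{8} \approx 5.875$)
$\left(36 + l\right) + f K{\left(12 \right)} = \left(36 - 15\right) + \frac{47 \cdot 2 \cdot 12}{8} = 21 + \frac{47}{8} \cdot 24 = 21 + 141 = 162$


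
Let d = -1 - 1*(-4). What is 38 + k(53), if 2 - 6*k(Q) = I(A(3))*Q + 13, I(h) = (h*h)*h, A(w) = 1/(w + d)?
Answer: 46819/1296 ≈ 36.126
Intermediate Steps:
d = 3 (d = -1 + 4 = 3)
A(w) = 1/(3 + w) (A(w) = 1/(w + 3) = 1/(3 + w))
I(h) = h³ (I(h) = h²*h = h³)
k(Q) = -11/6 - Q/1296 (k(Q) = ⅓ - ((1/(3 + 3))³*Q + 13)/6 = ⅓ - ((1/6)³*Q + 13)/6 = ⅓ - ((⅙)³*Q + 13)/6 = ⅓ - (Q/216 + 13)/6 = ⅓ - (13 + Q/216)/6 = ⅓ + (-13/6 - Q/1296) = -11/6 - Q/1296)
38 + k(53) = 38 + (-11/6 - 1/1296*53) = 38 + (-11/6 - 53/1296) = 38 - 2429/1296 = 46819/1296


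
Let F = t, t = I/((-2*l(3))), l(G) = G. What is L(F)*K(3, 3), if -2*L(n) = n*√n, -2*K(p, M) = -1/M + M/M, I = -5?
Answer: 5*√30/216 ≈ 0.12679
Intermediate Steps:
K(p, M) = -½ + 1/(2*M) (K(p, M) = -(-1/M + M/M)/2 = -(-1/M + 1)/2 = -(1 - 1/M)/2 = -½ + 1/(2*M))
t = ⅚ (t = -5/((-2*3)) = -5/(-6) = -5*(-⅙) = ⅚ ≈ 0.83333)
F = ⅚ ≈ 0.83333
L(n) = -n^(3/2)/2 (L(n) = -n*√n/2 = -n^(3/2)/2)
L(F)*K(3, 3) = (-5*√30/72)*((½)*(1 - 1*3)/3) = (-5*√30/72)*((½)*(⅓)*(1 - 3)) = (-5*√30/72)*((½)*(⅓)*(-2)) = -5*√30/72*(-⅓) = 5*√30/216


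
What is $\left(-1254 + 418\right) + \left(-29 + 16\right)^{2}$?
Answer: $-667$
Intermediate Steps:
$\left(-1254 + 418\right) + \left(-29 + 16\right)^{2} = -836 + \left(-13\right)^{2} = -836 + 169 = -667$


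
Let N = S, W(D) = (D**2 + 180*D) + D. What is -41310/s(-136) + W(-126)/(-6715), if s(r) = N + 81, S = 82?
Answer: -55253412/218909 ≈ -252.40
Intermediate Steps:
W(D) = D**2 + 181*D
N = 82
s(r) = 163 (s(r) = 82 + 81 = 163)
-41310/s(-136) + W(-126)/(-6715) = -41310/163 - 126*(181 - 126)/(-6715) = -41310*1/163 - 126*55*(-1/6715) = -41310/163 - 6930*(-1/6715) = -41310/163 + 1386/1343 = -55253412/218909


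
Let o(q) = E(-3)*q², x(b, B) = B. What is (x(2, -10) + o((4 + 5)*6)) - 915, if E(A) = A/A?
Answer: 1991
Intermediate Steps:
E(A) = 1
o(q) = q² (o(q) = 1*q² = q²)
(x(2, -10) + o((4 + 5)*6)) - 915 = (-10 + ((4 + 5)*6)²) - 915 = (-10 + (9*6)²) - 915 = (-10 + 54²) - 915 = (-10 + 2916) - 915 = 2906 - 915 = 1991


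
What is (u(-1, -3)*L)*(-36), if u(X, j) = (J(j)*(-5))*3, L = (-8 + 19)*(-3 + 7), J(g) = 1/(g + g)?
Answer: -3960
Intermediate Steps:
J(g) = 1/(2*g)
L = 44 (L = 11*4 = 44)
u(X, j) = -15/(2*j) (u(X, j) = ((1/(2*j))*(-5))*3 = -5/(2*j)*3 = -15/(2*j))
(u(-1, -3)*L)*(-36) = (-15/2/(-3)*44)*(-36) = (-15/2*(-1/3)*44)*(-36) = ((5/2)*44)*(-36) = 110*(-36) = -3960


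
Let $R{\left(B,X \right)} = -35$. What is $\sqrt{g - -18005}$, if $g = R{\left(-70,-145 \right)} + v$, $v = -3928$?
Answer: $\sqrt{14042} \approx 118.5$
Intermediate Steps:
$g = -3963$ ($g = -35 - 3928 = -3963$)
$\sqrt{g - -18005} = \sqrt{-3963 - -18005} = \sqrt{-3963 + 18005} = \sqrt{14042}$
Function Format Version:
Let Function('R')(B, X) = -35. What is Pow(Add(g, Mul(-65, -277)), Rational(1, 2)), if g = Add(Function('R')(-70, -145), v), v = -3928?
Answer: Pow(14042, Rational(1, 2)) ≈ 118.50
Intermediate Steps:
g = -3963 (g = Add(-35, -3928) = -3963)
Pow(Add(g, Mul(-65, -277)), Rational(1, 2)) = Pow(Add(-3963, Mul(-65, -277)), Rational(1, 2)) = Pow(Add(-3963, 18005), Rational(1, 2)) = Pow(14042, Rational(1, 2))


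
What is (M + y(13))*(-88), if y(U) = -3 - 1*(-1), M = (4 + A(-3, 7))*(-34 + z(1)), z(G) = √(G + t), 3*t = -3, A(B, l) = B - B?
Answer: 12144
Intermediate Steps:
A(B, l) = 0
t = -1 (t = (⅓)*(-3) = -1)
z(G) = √(-1 + G) (z(G) = √(G - 1) = √(-1 + G))
M = -136 (M = (4 + 0)*(-34 + √(-1 + 1)) = 4*(-34 + √0) = 4*(-34 + 0) = 4*(-34) = -136)
y(U) = -2 (y(U) = -3 + 1 = -2)
(M + y(13))*(-88) = (-136 - 2)*(-88) = -138*(-88) = 12144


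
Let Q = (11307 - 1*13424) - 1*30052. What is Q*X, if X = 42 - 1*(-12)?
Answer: -1737126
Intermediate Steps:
X = 54 (X = 42 + 12 = 54)
Q = -32169 (Q = (11307 - 13424) - 30052 = -2117 - 30052 = -32169)
Q*X = -32169*54 = -1737126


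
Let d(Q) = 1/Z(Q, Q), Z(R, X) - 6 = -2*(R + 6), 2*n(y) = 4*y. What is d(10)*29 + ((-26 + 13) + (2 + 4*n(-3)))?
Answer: -939/26 ≈ -36.115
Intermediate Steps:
n(y) = 2*y (n(y) = (4*y)/2 = 2*y)
Z(R, X) = -6 - 2*R (Z(R, X) = 6 - 2*(R + 6) = 6 - 2*(6 + R) = 6 + (-12 - 2*R) = -6 - 2*R)
d(Q) = 1/(-6 - 2*Q)
d(10)*29 + ((-26 + 13) + (2 + 4*n(-3))) = -1/(6 + 2*10)*29 + ((-26 + 13) + (2 + 4*(2*(-3)))) = -1/(6 + 20)*29 + (-13 + (2 + 4*(-6))) = -1/26*29 + (-13 + (2 - 24)) = -1*1/26*29 + (-13 - 22) = -1/26*29 - 35 = -29/26 - 35 = -939/26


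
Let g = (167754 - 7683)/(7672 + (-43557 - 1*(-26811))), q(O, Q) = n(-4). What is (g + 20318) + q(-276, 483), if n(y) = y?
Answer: 184169165/9074 ≈ 20296.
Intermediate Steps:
q(O, Q) = -4
g = -160071/9074 (g = 160071/(7672 + (-43557 + 26811)) = 160071/(7672 - 16746) = 160071/(-9074) = 160071*(-1/9074) = -160071/9074 ≈ -17.641)
(g + 20318) + q(-276, 483) = (-160071/9074 + 20318) - 4 = 184205461/9074 - 4 = 184169165/9074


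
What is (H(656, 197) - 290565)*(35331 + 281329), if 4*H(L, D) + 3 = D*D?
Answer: -88938235910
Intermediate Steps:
H(L, D) = -¾ + D²/4 (H(L, D) = -¾ + (D*D)/4 = -¾ + D²/4)
(H(656, 197) - 290565)*(35331 + 281329) = ((-¾ + (¼)*197²) - 290565)*(35331 + 281329) = ((-¾ + (¼)*38809) - 290565)*316660 = ((-¾ + 38809/4) - 290565)*316660 = (19403/2 - 290565)*316660 = -561727/2*316660 = -88938235910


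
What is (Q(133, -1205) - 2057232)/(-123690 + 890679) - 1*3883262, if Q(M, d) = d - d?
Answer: -992807098450/255663 ≈ -3.8833e+6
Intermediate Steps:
Q(M, d) = 0
(Q(133, -1205) - 2057232)/(-123690 + 890679) - 1*3883262 = (0 - 2057232)/(-123690 + 890679) - 1*3883262 = -2057232/766989 - 3883262 = -2057232*1/766989 - 3883262 = -685744/255663 - 3883262 = -992807098450/255663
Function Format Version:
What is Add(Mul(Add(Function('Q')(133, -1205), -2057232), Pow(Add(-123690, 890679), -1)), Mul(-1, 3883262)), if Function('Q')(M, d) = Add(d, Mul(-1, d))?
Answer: Rational(-992807098450, 255663) ≈ -3.8833e+6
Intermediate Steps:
Function('Q')(M, d) = 0
Add(Mul(Add(Function('Q')(133, -1205), -2057232), Pow(Add(-123690, 890679), -1)), Mul(-1, 3883262)) = Add(Mul(Add(0, -2057232), Pow(Add(-123690, 890679), -1)), Mul(-1, 3883262)) = Add(Mul(-2057232, Pow(766989, -1)), -3883262) = Add(Mul(-2057232, Rational(1, 766989)), -3883262) = Add(Rational(-685744, 255663), -3883262) = Rational(-992807098450, 255663)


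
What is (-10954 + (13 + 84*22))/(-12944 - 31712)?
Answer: 9093/44656 ≈ 0.20362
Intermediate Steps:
(-10954 + (13 + 84*22))/(-12944 - 31712) = (-10954 + (13 + 1848))/(-44656) = (-10954 + 1861)*(-1/44656) = -9093*(-1/44656) = 9093/44656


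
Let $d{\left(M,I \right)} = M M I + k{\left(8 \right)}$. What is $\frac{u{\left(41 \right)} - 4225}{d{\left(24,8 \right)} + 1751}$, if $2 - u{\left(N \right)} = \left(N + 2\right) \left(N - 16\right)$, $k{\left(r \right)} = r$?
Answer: $- \frac{5298}{6367} \approx -0.8321$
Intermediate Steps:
$u{\left(N \right)} = 2 - \left(-16 + N\right) \left(2 + N\right)$ ($u{\left(N \right)} = 2 - \left(N + 2\right) \left(N - 16\right) = 2 - \left(2 + N\right) \left(-16 + N\right) = 2 - \left(-16 + N\right) \left(2 + N\right)$)
$d{\left(M,I \right)} = 8 + I M^{2}$ ($d{\left(M,I \right)} = M M I + 8 = M^{2} I + 8 = I M^{2} + 8 = 8 + I M^{2}$)
$\frac{u{\left(41 \right)} - 4225}{d{\left(24,8 \right)} + 1751} = \frac{\left(34 - 41^{2} + 14 \cdot 41\right) - 4225}{\left(8 + 8 \cdot 24^{2}\right) + 1751} = \frac{\left(34 - 1681 + 574\right) - 4225}{\left(8 + 8 \cdot 576\right) + 1751} = \frac{\left(34 - 1681 + 574\right) - 4225}{\left(8 + 4608\right) + 1751} = \frac{-1073 - 4225}{4616 + 1751} = - \frac{5298}{6367}$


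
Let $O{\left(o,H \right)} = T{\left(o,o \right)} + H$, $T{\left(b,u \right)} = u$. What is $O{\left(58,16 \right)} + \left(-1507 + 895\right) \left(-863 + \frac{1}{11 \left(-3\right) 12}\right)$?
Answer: $\frac{5810547}{11} \approx 5.2823 \cdot 10^{5}$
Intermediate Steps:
$O{\left(o,H \right)} = H + o$ ($O{\left(o,H \right)} = o + H = H + o$)
$O{\left(58,16 \right)} + \left(-1507 + 895\right) \left(-863 + \frac{1}{11 \left(-3\right) 12}\right) = \left(16 + 58\right) + \left(-1507 + 895\right) \left(-863 + \frac{1}{11 \left(-3\right) 12}\right) = 74 - 612 \left(-863 + \frac{1}{\left(-33\right) 12}\right) = 74 - 612 \left(-863 + \frac{1}{-396}\right) = 74 - 612 \left(-863 - \frac{1}{396}\right) = 74 - - \frac{5809733}{11} = 74 + \frac{5809733}{11} = \frac{5810547}{11}$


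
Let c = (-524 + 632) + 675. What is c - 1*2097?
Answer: -1314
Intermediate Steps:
c = 783 (c = 108 + 675 = 783)
c - 1*2097 = 783 - 1*2097 = 783 - 2097 = -1314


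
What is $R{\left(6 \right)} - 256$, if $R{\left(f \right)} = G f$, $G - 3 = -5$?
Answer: $-268$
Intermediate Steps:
$G = -2$ ($G = 3 - 5 = -2$)
$R{\left(f \right)} = - 2 f$
$R{\left(6 \right)} - 256 = \left(-2\right) 6 - 256 = -12 - 256 = -268$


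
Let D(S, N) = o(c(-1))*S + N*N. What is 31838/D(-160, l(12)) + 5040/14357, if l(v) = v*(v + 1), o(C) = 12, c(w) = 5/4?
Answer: 40719629/22987608 ≈ 1.7714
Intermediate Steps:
c(w) = 5/4 (c(w) = 5*(1/4) = 5/4)
l(v) = v*(1 + v)
D(S, N) = N**2 + 12*S (D(S, N) = 12*S + N*N = 12*S + N**2 = N**2 + 12*S)
31838/D(-160, l(12)) + 5040/14357 = 31838/((12*(1 + 12))**2 + 12*(-160)) + 5040/14357 = 31838/((12*13)**2 - 1920) + 5040*(1/14357) = 31838/(156**2 - 1920) + 720/2051 = 31838/(24336 - 1920) + 720/2051 = 31838/22416 + 720/2051 = 31838*(1/22416) + 720/2051 = 15919/11208 + 720/2051 = 40719629/22987608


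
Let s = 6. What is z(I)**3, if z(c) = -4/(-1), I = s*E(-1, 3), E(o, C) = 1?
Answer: 64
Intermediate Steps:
I = 6 (I = 6*1 = 6)
z(c) = 4 (z(c) = -4*(-1) = 4)
z(I)**3 = 4**3 = 64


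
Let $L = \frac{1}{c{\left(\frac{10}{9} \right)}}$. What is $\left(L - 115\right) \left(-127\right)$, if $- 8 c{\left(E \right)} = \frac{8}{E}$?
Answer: $\frac{132715}{9} \approx 14746.0$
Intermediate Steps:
$c{\left(E \right)} = - \frac{1}{E}$ ($c{\left(E \right)} = - \frac{8 \frac{1}{E}}{8} = - \frac{1}{E}$)
$L = - \frac{10}{9}$ ($L = \frac{1}{\left(-1\right) \frac{1}{10 \cdot \frac{1}{9}}} = \frac{1}{\left(-1\right) \frac{1}{\frac{10}{9}}} = \frac{1}{\left(-1\right) \frac{9}{10}} = \frac{1}{- \frac{9}{10}} = - \frac{10}{9} \approx -1.1111$)
$\left(L - 115\right) \left(-127\right) = \left(- \frac{10}{9} - 115\right) \left(-127\right) = \left(- \frac{1045}{9}\right) \left(-127\right) = \frac{132715}{9}$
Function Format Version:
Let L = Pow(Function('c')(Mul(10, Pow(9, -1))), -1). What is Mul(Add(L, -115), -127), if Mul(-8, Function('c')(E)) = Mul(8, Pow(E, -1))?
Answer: Rational(132715, 9) ≈ 14746.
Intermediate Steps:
Function('c')(E) = Mul(-1, Pow(E, -1)) (Function('c')(E) = Mul(Rational(-1, 8), Mul(8, Pow(E, -1))) = Mul(-1, Pow(E, -1)))
L = Rational(-10, 9) (L = Pow(Mul(-1, Pow(Mul(10, Pow(9, -1)), -1)), -1) = Pow(Mul(-1, Pow(Mul(10, Rational(1, 9)), -1)), -1) = Pow(Mul(-1, Pow(Rational(10, 9), -1)), -1) = Pow(Mul(-1, Rational(9, 10)), -1) = Pow(Rational(-9, 10), -1) = Rational(-10, 9) ≈ -1.1111)
Mul(Add(L, -115), -127) = Mul(Add(Rational(-10, 9), -115), -127) = Mul(Rational(-1045, 9), -127) = Rational(132715, 9)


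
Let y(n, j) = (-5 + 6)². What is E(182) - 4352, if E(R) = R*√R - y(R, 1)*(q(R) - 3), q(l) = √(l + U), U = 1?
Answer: -4349 - √183 + 182*√182 ≈ -1907.2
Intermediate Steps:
q(l) = √(1 + l) (q(l) = √(l + 1) = √(1 + l))
y(n, j) = 1 (y(n, j) = 1² = 1)
E(R) = 3 + R^(3/2) - √(1 + R) (E(R) = R*√R - (√(1 + R) - 3) = R^(3/2) - (-3 + √(1 + R)) = R^(3/2) + (3 - √(1 + R)) = 3 + R^(3/2) - √(1 + R))
E(182) - 4352 = (3 + 182^(3/2) - √(1 + 182)) - 4352 = (3 + 182*√182 - √183) - 4352 = (3 - √183 + 182*√182) - 4352 = -4349 - √183 + 182*√182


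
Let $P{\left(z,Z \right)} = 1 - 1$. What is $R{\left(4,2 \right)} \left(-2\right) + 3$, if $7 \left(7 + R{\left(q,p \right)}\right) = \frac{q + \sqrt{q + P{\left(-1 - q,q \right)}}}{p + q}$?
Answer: $\frac{117}{7} \approx 16.714$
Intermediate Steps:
$P{\left(z,Z \right)} = 0$
$R{\left(q,p \right)} = -7 + \frac{q + \sqrt{q}}{7 \left(p + q\right)}$ ($R{\left(q,p \right)} = -7 + \frac{\left(q + \sqrt{q + 0}\right) \frac{1}{p + q}}{7} = -7 + \frac{\left(q + \sqrt{q}\right) \frac{1}{p + q}}{7} = -7 + \frac{\frac{1}{p + q} \left(q + \sqrt{q}\right)}{7} = -7 + \frac{q + \sqrt{q}}{7 \left(p + q\right)}$)
$R{\left(4,2 \right)} \left(-2\right) + 3 = \frac{\sqrt{4} - 98 - 192}{7 \left(2 + 4\right)} \left(-2\right) + 3 = \frac{2 - 98 - 192}{7 \cdot 6} \left(-2\right) + 3 = \frac{1}{7} \cdot \frac{1}{6} \left(-288\right) \left(-2\right) + 3 = \left(- \frac{48}{7}\right) \left(-2\right) + 3 = \frac{96}{7} + 3 = \frac{117}{7}$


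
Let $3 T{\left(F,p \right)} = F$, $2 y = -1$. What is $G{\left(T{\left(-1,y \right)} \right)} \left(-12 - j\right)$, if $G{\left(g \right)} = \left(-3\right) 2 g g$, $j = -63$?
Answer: $-34$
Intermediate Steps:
$y = - \frac{1}{2}$ ($y = \frac{1}{2} \left(-1\right) = - \frac{1}{2} \approx -0.5$)
$T{\left(F,p \right)} = \frac{F}{3}$
$G{\left(g \right)} = - 6 g^{2}$
$G{\left(T{\left(-1,y \right)} \right)} \left(-12 - j\right) = - 6 \left(\frac{1}{3} \left(-1\right)\right)^{2} \left(-12 - -63\right) = - 6 \left(- \frac{1}{3}\right)^{2} \left(-12 + 63\right) = \left(-6\right) \frac{1}{9} \cdot 51 = \left(- \frac{2}{3}\right) 51 = -34$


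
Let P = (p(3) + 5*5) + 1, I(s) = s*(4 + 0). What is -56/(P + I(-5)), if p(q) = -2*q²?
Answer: 14/3 ≈ 4.6667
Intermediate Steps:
I(s) = 4*s (I(s) = s*4 = 4*s)
P = 8 (P = (-2*3² + 5*5) + 1 = (-2*9 + 25) + 1 = (-18 + 25) + 1 = 7 + 1 = 8)
-56/(P + I(-5)) = -56/(8 + 4*(-5)) = -56/(8 - 20) = -56/(-12) = -56*(-1/12) = 14/3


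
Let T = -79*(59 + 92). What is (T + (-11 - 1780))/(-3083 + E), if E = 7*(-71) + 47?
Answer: 13720/3533 ≈ 3.8834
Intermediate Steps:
T = -11929 (T = -79*151 = -11929)
E = -450 (E = -497 + 47 = -450)
(T + (-11 - 1780))/(-3083 + E) = (-11929 + (-11 - 1780))/(-3083 - 450) = (-11929 - 1791)/(-3533) = -13720*(-1/3533) = 13720/3533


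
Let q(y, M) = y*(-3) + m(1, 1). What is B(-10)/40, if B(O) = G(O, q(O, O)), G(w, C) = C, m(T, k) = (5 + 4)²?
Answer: 111/40 ≈ 2.7750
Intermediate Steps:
m(T, k) = 81 (m(T, k) = 9² = 81)
q(y, M) = 81 - 3*y (q(y, M) = y*(-3) + 81 = -3*y + 81 = 81 - 3*y)
B(O) = 81 - 3*O
B(-10)/40 = (81 - 3*(-10))/40 = (81 + 30)*(1/40) = 111*(1/40) = 111/40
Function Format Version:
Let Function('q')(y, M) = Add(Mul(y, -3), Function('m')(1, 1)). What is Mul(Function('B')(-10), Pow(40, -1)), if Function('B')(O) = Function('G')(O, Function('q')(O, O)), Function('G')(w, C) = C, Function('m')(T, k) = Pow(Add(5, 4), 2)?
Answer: Rational(111, 40) ≈ 2.7750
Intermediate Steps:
Function('m')(T, k) = 81 (Function('m')(T, k) = Pow(9, 2) = 81)
Function('q')(y, M) = Add(81, Mul(-3, y)) (Function('q')(y, M) = Add(Mul(y, -3), 81) = Add(Mul(-3, y), 81) = Add(81, Mul(-3, y)))
Function('B')(O) = Add(81, Mul(-3, O))
Mul(Function('B')(-10), Pow(40, -1)) = Mul(Add(81, Mul(-3, -10)), Pow(40, -1)) = Mul(Add(81, 30), Rational(1, 40)) = Mul(111, Rational(1, 40)) = Rational(111, 40)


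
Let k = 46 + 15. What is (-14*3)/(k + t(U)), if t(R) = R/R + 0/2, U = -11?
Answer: -21/31 ≈ -0.67742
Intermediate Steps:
t(R) = 1 (t(R) = 1 + 0*(1/2) = 1 + 0 = 1)
k = 61
(-14*3)/(k + t(U)) = (-14*3)/(61 + 1) = -42/62 = -42*1/62 = -21/31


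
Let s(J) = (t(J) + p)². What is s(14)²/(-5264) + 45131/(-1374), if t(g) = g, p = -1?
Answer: -138406199/3616368 ≈ -38.272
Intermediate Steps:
s(J) = (-1 + J)² (s(J) = (J - 1)² = (-1 + J)²)
s(14)²/(-5264) + 45131/(-1374) = ((-1 + 14)²)²/(-5264) + 45131/(-1374) = (13²)²*(-1/5264) + 45131*(-1/1374) = 169²*(-1/5264) - 45131/1374 = 28561*(-1/5264) - 45131/1374 = -28561/5264 - 45131/1374 = -138406199/3616368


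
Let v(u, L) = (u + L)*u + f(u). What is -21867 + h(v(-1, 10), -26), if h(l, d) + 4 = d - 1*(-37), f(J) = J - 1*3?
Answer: -21860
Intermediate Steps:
f(J) = -3 + J (f(J) = J - 3 = -3 + J)
v(u, L) = -3 + u + u*(L + u) (v(u, L) = (u + L)*u + (-3 + u) = (L + u)*u + (-3 + u) = u*(L + u) + (-3 + u) = -3 + u + u*(L + u))
h(l, d) = 33 + d (h(l, d) = -4 + (d - 1*(-37)) = -4 + (d + 37) = -4 + (37 + d) = 33 + d)
-21867 + h(v(-1, 10), -26) = -21867 + (33 - 26) = -21867 + 7 = -21860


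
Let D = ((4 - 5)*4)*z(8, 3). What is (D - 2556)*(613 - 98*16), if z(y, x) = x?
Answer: 2452440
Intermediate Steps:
D = -12 (D = ((4 - 5)*4)*3 = -1*4*3 = -4*3 = -12)
(D - 2556)*(613 - 98*16) = (-12 - 2556)*(613 - 98*16) = -2568*(613 - 1568) = -2568*(-955) = 2452440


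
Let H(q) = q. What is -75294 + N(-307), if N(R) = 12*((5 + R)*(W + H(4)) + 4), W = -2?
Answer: -82494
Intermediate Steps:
N(R) = 168 + 24*R (N(R) = 12*((5 + R)*(-2 + 4) + 4) = 12*((5 + R)*2 + 4) = 12*((10 + 2*R) + 4) = 12*(14 + 2*R) = 168 + 24*R)
-75294 + N(-307) = -75294 + (168 + 24*(-307)) = -75294 + (168 - 7368) = -75294 - 7200 = -82494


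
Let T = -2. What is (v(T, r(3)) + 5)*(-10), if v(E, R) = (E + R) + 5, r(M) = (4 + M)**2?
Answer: -570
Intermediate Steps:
v(E, R) = 5 + E + R
(v(T, r(3)) + 5)*(-10) = ((5 - 2 + (4 + 3)**2) + 5)*(-10) = ((5 - 2 + 7**2) + 5)*(-10) = ((5 - 2 + 49) + 5)*(-10) = (52 + 5)*(-10) = 57*(-10) = -570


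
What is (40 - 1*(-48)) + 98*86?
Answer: 8516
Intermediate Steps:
(40 - 1*(-48)) + 98*86 = (40 + 48) + 8428 = 88 + 8428 = 8516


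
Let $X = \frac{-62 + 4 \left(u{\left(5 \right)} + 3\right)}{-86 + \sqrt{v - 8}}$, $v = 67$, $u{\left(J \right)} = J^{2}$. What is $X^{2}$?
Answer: $\frac{2500}{\left(86 - \sqrt{59}\right)^{2}} \approx 0.40757$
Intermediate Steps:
$X = \frac{50}{-86 + \sqrt{59}}$ ($X = \frac{-62 + 4 \left(5^{2} + 3\right)}{-86 + \sqrt{67 - 8}} = \frac{-62 + 4 \left(25 + 3\right)}{-86 + \sqrt{59}} = \frac{-62 + 4 \cdot 28}{-86 + \sqrt{59}} = \frac{-62 + 112}{-86 + \sqrt{59}} = \frac{50}{-86 + \sqrt{59}} \approx -0.63842$)
$X^{2} = \left(- \frac{4300}{7337} - \frac{50 \sqrt{59}}{7337}\right)^{2}$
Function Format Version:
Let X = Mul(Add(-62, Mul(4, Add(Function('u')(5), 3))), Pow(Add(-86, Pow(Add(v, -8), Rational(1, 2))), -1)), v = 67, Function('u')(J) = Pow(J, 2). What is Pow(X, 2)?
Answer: Mul(2500, Pow(Add(86, Mul(-1, Pow(59, Rational(1, 2)))), -2)) ≈ 0.40757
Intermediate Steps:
X = Mul(50, Pow(Add(-86, Pow(59, Rational(1, 2))), -1)) (X = Mul(Add(-62, Mul(4, Add(Pow(5, 2), 3))), Pow(Add(-86, Pow(Add(67, -8), Rational(1, 2))), -1)) = Mul(Add(-62, Mul(4, Add(25, 3))), Pow(Add(-86, Pow(59, Rational(1, 2))), -1)) = Mul(Add(-62, Mul(4, 28)), Pow(Add(-86, Pow(59, Rational(1, 2))), -1)) = Mul(Add(-62, 112), Pow(Add(-86, Pow(59, Rational(1, 2))), -1)) = Mul(50, Pow(Add(-86, Pow(59, Rational(1, 2))), -1)) ≈ -0.63842)
Pow(X, 2) = Pow(Add(Rational(-4300, 7337), Mul(Rational(-50, 7337), Pow(59, Rational(1, 2)))), 2)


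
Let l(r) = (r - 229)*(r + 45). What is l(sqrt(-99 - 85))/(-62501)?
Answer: 10489/62501 + 368*I*sqrt(46)/62501 ≈ 0.16782 + 0.039934*I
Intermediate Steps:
l(r) = (-229 + r)*(45 + r)
l(sqrt(-99 - 85))/(-62501) = (-10305 + (sqrt(-99 - 85))**2 - 184*sqrt(-99 - 85))/(-62501) = (-10305 + (sqrt(-184))**2 - 368*I*sqrt(46))*(-1/62501) = (-10305 + (2*I*sqrt(46))**2 - 368*I*sqrt(46))*(-1/62501) = (-10305 - 184 - 368*I*sqrt(46))*(-1/62501) = (-10489 - 368*I*sqrt(46))*(-1/62501) = 10489/62501 + 368*I*sqrt(46)/62501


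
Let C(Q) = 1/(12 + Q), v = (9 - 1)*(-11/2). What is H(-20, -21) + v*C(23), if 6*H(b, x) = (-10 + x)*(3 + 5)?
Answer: -4472/105 ≈ -42.590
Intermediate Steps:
v = -44 (v = 8*(-11*1/2) = 8*(-11/2) = -44)
H(b, x) = -40/3 + 4*x/3 (H(b, x) = ((-10 + x)*(3 + 5))/6 = ((-10 + x)*8)/6 = (-80 + 8*x)/6 = -40/3 + 4*x/3)
H(-20, -21) + v*C(23) = (-40/3 + (4/3)*(-21)) - 44/(12 + 23) = (-40/3 - 28) - 44/35 = -124/3 - 44*1/35 = -124/3 - 44/35 = -4472/105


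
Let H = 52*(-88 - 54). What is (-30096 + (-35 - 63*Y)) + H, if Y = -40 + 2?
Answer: -35121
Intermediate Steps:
Y = -38
H = -7384 (H = 52*(-142) = -7384)
(-30096 + (-35 - 63*Y)) + H = (-30096 + (-35 - 63*(-38))) - 7384 = (-30096 + (-35 + 2394)) - 7384 = (-30096 + 2359) - 7384 = -27737 - 7384 = -35121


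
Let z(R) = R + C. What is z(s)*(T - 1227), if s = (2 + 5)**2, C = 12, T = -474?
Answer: -103761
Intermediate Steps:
s = 49 (s = 7**2 = 49)
z(R) = 12 + R (z(R) = R + 12 = 12 + R)
z(s)*(T - 1227) = (12 + 49)*(-474 - 1227) = 61*(-1701) = -103761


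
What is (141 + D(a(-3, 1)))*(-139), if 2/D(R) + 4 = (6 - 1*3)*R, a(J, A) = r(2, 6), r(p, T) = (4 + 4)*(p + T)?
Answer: -1842445/94 ≈ -19600.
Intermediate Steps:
r(p, T) = 8*T + 8*p (r(p, T) = 8*(T + p) = 8*T + 8*p)
a(J, A) = 64 (a(J, A) = 8*6 + 8*2 = 48 + 16 = 64)
D(R) = 2/(-4 + 3*R) (D(R) = 2/(-4 + (6 - 1*3)*R) = 2/(-4 + (6 - 3)*R) = 2/(-4 + 3*R))
(141 + D(a(-3, 1)))*(-139) = (141 + 2/(-4 + 3*64))*(-139) = (141 + 2/(-4 + 192))*(-139) = (141 + 2/188)*(-139) = (141 + 2*(1/188))*(-139) = (141 + 1/94)*(-139) = (13255/94)*(-139) = -1842445/94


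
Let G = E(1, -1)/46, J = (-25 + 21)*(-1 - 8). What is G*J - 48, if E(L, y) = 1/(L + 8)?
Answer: -1102/23 ≈ -47.913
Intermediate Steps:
J = 36 (J = -4*(-9) = 36)
E(L, y) = 1/(8 + L)
G = 1/414 (G = 1/((8 + 1)*46) = (1/46)/9 = (1/9)*(1/46) = 1/414 ≈ 0.0024155)
G*J - 48 = (1/414)*36 - 48 = 2/23 - 48 = -1102/23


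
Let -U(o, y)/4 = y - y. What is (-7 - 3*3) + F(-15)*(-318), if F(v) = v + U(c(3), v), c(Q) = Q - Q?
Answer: 4754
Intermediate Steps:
c(Q) = 0
U(o, y) = 0 (U(o, y) = -4*(y - y) = -4*0 = 0)
F(v) = v (F(v) = v + 0 = v)
(-7 - 3*3) + F(-15)*(-318) = (-7 - 3*3) - 15*(-318) = (-7 - 9) + 4770 = -16 + 4770 = 4754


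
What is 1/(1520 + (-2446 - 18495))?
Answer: -1/19421 ≈ -5.1491e-5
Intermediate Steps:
1/(1520 + (-2446 - 18495)) = 1/(1520 - 20941) = 1/(-19421) = -1/19421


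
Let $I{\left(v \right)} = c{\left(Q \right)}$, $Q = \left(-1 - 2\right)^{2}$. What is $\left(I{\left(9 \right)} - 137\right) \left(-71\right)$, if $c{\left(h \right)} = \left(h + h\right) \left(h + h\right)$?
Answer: $-13277$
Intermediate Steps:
$Q = 9$ ($Q = \left(-3\right)^{2} = 9$)
$c{\left(h \right)} = 4 h^{2}$ ($c{\left(h \right)} = 2 h 2 h = 4 h^{2}$)
$I{\left(v \right)} = 324$ ($I{\left(v \right)} = 4 \cdot 9^{2} = 4 \cdot 81 = 324$)
$\left(I{\left(9 \right)} - 137\right) \left(-71\right) = \left(324 - 137\right) \left(-71\right) = 187 \left(-71\right) = -13277$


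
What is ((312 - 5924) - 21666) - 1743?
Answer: -29021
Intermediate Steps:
((312 - 5924) - 21666) - 1743 = (-5612 - 21666) - 1743 = -27278 - 1743 = -29021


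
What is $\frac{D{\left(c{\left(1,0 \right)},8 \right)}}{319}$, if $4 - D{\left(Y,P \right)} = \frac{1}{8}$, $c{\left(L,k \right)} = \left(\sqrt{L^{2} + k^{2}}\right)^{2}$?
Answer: $\frac{31}{2552} \approx 0.012147$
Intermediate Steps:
$c{\left(L,k \right)} = L^{2} + k^{2}$
$D{\left(Y,P \right)} = \frac{31}{8}$ ($D{\left(Y,P \right)} = 4 - \frac{1}{8} = \frac{31}{8}$)
$\frac{D{\left(c{\left(1,0 \right)},8 \right)}}{319} = \frac{31}{8 \cdot 319} = \frac{31}{8} \cdot \frac{1}{319} = \frac{31}{2552}$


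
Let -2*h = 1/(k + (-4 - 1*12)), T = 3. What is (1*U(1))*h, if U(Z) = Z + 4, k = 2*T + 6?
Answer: 5/8 ≈ 0.62500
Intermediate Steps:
k = 12 (k = 2*3 + 6 = 6 + 6 = 12)
U(Z) = 4 + Z
h = ⅛ (h = -1/(2*(12 + (-4 - 1*12))) = -1/(2*(12 + (-4 - 12))) = -1/(2*(12 - 16)) = -½/(-4) = -½*(-¼) = ⅛ ≈ 0.12500)
(1*U(1))*h = (1*(4 + 1))*(⅛) = (1*5)*(⅛) = 5*(⅛) = 5/8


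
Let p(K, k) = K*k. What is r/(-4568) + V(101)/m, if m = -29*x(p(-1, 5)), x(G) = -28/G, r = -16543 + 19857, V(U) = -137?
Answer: 13691/115913 ≈ 0.11811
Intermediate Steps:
r = 3314
m = -812/5 (m = -(-812)/((-1*5)) = -(-812)/(-5) = -(-812)*(-1)/5 = -29*28/5 = -812/5 ≈ -162.40)
r/(-4568) + V(101)/m = 3314/(-4568) - 137/(-812/5) = 3314*(-1/4568) - 137*(-5/812) = -1657/2284 + 685/812 = 13691/115913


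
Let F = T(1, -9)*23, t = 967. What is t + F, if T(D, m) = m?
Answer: 760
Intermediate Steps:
F = -207 (F = -9*23 = -207)
t + F = 967 - 207 = 760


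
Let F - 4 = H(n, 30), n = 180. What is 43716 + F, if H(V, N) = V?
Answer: 43900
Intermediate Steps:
F = 184 (F = 4 + 180 = 184)
43716 + F = 43716 + 184 = 43900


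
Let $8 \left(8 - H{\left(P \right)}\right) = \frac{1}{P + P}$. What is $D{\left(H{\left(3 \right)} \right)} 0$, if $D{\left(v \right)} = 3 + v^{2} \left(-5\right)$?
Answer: $0$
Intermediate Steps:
$H{\left(P \right)} = 8 - \frac{1}{16 P}$ ($H{\left(P \right)} = 8 - \frac{1}{8 \left(P + P\right)} = 8 - \frac{1}{8 \cdot 2 P} = 8 - \frac{\frac{1}{2} \frac{1}{P}}{8} = 8 - \frac{1}{16 P}$)
$D{\left(v \right)} = 3 - 5 v^{2}$
$D{\left(H{\left(3 \right)} \right)} 0 = \left(3 - 5 \left(8 - \frac{1}{16 \cdot 3}\right)^{2}\right) 0 = \left(3 - 5 \left(8 - \frac{1}{48}\right)^{2}\right) 0 = \left(3 - 5 \left(\frac{383}{48}\right)^{2}\right) 0 = \left(3 - \frac{733445}{2304}\right) 0 = \left(- \frac{726533}{2304}\right) 0 = 0$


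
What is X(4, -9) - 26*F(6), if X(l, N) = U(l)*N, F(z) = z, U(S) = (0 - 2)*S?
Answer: -84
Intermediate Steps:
U(S) = -2*S
X(l, N) = -2*N*l (X(l, N) = (-2*l)*N = -2*N*l)
X(4, -9) - 26*F(6) = -2*(-9)*4 - 26*6 = 72 - 156 = -84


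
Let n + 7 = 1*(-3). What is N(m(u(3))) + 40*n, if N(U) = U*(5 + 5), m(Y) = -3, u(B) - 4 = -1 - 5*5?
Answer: -430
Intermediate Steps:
u(B) = -22 (u(B) = 4 + (-1 - 5*5) = 4 + (-1 - 25) = 4 - 26 = -22)
N(U) = 10*U (N(U) = U*10 = 10*U)
n = -10 (n = -7 + 1*(-3) = -7 - 3 = -10)
N(m(u(3))) + 40*n = 10*(-3) + 40*(-10) = -30 - 400 = -430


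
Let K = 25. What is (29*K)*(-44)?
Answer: -31900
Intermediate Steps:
(29*K)*(-44) = (29*25)*(-44) = 725*(-44) = -31900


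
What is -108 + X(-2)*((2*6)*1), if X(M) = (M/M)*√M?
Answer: -108 + 12*I*√2 ≈ -108.0 + 16.971*I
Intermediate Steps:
X(M) = √M (X(M) = 1*√M = √M)
-108 + X(-2)*((2*6)*1) = -108 + √(-2)*((2*6)*1) = -108 + (I*√2)*(12*1) = -108 + (I*√2)*12 = -108 + 12*I*√2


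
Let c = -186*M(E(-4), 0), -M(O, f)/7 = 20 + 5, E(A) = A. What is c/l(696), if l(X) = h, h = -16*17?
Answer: -16275/136 ≈ -119.67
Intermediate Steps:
h = -272
M(O, f) = -175 (M(O, f) = -7*(20 + 5) = -7*25 = -175)
l(X) = -272
c = 32550 (c = -186*(-175) = 32550)
c/l(696) = 32550/(-272) = 32550*(-1/272) = -16275/136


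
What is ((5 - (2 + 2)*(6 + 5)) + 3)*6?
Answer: -216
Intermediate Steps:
((5 - (2 + 2)*(6 + 5)) + 3)*6 = ((5 - 4*11) + 3)*6 = ((5 - 1*44) + 3)*6 = ((5 - 44) + 3)*6 = (-39 + 3)*6 = -36*6 = -216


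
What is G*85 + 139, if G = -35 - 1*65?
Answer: -8361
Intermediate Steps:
G = -100 (G = -35 - 65 = -100)
G*85 + 139 = -100*85 + 139 = -8500 + 139 = -8361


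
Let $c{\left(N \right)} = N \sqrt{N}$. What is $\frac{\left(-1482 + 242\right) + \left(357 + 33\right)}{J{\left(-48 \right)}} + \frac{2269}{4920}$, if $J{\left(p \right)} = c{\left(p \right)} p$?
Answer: $\frac{2269}{4920} + \frac{425 i \sqrt{3}}{13824} \approx 0.46118 + 0.05325 i$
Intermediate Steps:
$c{\left(N \right)} = N^{\frac{3}{2}}$
$J{\left(p \right)} = p^{\frac{5}{2}}$ ($J{\left(p \right)} = p^{\frac{3}{2}} p = p^{\frac{5}{2}}$)
$\frac{\left(-1482 + 242\right) + \left(357 + 33\right)}{J{\left(-48 \right)}} + \frac{2269}{4920} = \frac{\left(-1482 + 242\right) + \left(357 + 33\right)}{\left(-48\right)^{\frac{5}{2}}} + \frac{2269}{4920} = \frac{-1240 + 390}{9216 i \sqrt{3}} + 2269 \cdot \frac{1}{4920} = - 850 \left(- \frac{i \sqrt{3}}{27648}\right) + \frac{2269}{4920} = \frac{425 i \sqrt{3}}{13824} + \frac{2269}{4920} = \frac{2269}{4920} + \frac{425 i \sqrt{3}}{13824}$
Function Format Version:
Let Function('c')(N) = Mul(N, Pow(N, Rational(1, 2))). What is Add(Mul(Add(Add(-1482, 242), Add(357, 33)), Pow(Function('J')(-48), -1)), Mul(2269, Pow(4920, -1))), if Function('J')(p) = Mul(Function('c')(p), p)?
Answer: Add(Rational(2269, 4920), Mul(Rational(425, 13824), I, Pow(3, Rational(1, 2)))) ≈ Add(0.46118, Mul(0.053250, I))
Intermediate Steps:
Function('c')(N) = Pow(N, Rational(3, 2))
Function('J')(p) = Pow(p, Rational(5, 2)) (Function('J')(p) = Mul(Pow(p, Rational(3, 2)), p) = Pow(p, Rational(5, 2)))
Add(Mul(Add(Add(-1482, 242), Add(357, 33)), Pow(Function('J')(-48), -1)), Mul(2269, Pow(4920, -1))) = Add(Mul(Add(Add(-1482, 242), Add(357, 33)), Pow(Pow(-48, Rational(5, 2)), -1)), Mul(2269, Pow(4920, -1))) = Add(Mul(Add(-1240, 390), Pow(Mul(9216, I, Pow(3, Rational(1, 2))), -1)), Mul(2269, Rational(1, 4920))) = Add(Mul(-850, Mul(Rational(-1, 27648), I, Pow(3, Rational(1, 2)))), Rational(2269, 4920)) = Add(Mul(Rational(425, 13824), I, Pow(3, Rational(1, 2))), Rational(2269, 4920)) = Add(Rational(2269, 4920), Mul(Rational(425, 13824), I, Pow(3, Rational(1, 2))))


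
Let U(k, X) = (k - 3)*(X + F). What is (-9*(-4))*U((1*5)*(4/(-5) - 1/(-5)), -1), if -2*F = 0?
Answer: 216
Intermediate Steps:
F = 0 (F = -1/2*0 = 0)
U(k, X) = X*(-3 + k) (U(k, X) = (k - 3)*(X + 0) = (-3 + k)*X = X*(-3 + k))
(-9*(-4))*U((1*5)*(4/(-5) - 1/(-5)), -1) = (-9*(-4))*(-(-3 + (1*5)*(4/(-5) - 1/(-5)))) = 36*(-(-3 + 5*(4*(-1/5) - 1*(-1/5)))) = 36*(-(-3 + 5*(-4/5 + 1/5))) = 36*(-(-3 + 5*(-3/5))) = 36*(-(-3 - 3)) = 36*(-1*(-6)) = 36*6 = 216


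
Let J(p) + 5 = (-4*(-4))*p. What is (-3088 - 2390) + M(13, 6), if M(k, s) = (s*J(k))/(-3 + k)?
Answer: -26781/5 ≈ -5356.2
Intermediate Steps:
J(p) = -5 + 16*p (J(p) = -5 + (-4*(-4))*p = -5 + 16*p)
M(k, s) = s*(-5 + 16*k)/(-3 + k) (M(k, s) = (s*(-5 + 16*k))/(-3 + k) = s*(-5 + 16*k)/(-3 + k))
(-3088 - 2390) + M(13, 6) = (-3088 - 2390) + 6*(-5 + 16*13)/(-3 + 13) = -5478 + 6*(-5 + 208)/10 = -5478 + 6*(⅒)*203 = -5478 + 609/5 = -26781/5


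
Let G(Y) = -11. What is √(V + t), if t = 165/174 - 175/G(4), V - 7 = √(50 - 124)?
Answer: √(9710998 + 407044*I*√74)/638 ≈ 4.9608 + 0.86704*I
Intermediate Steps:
V = 7 + I*√74 (V = 7 + √(50 - 124) = 7 + √(-74) = 7 + I*√74 ≈ 7.0 + 8.6023*I)
t = 10755/638 (t = 165/174 - 175/(-11) = 165*(1/174) - 175*(-1/11) = 55/58 + 175/11 = 10755/638 ≈ 16.857)
√(V + t) = √((7 + I*√74) + 10755/638) = √(15221/638 + I*√74)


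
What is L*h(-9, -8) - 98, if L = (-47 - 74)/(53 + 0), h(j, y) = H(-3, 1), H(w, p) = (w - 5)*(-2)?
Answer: -7130/53 ≈ -134.53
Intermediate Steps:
H(w, p) = 10 - 2*w (H(w, p) = (-5 + w)*(-2) = 10 - 2*w)
h(j, y) = 16 (h(j, y) = 10 - 2*(-3) = 10 + 6 = 16)
L = -121/53 ≈ -2.2830
L*h(-9, -8) - 98 = -121/53*16 - 98 = -1936/53 - 98 = -7130/53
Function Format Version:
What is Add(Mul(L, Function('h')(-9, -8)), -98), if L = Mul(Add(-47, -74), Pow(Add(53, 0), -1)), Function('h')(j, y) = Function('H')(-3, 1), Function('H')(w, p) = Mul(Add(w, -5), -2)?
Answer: Rational(-7130, 53) ≈ -134.53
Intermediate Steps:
Function('H')(w, p) = Add(10, Mul(-2, w)) (Function('H')(w, p) = Mul(Add(-5, w), -2) = Add(10, Mul(-2, w)))
Function('h')(j, y) = 16 (Function('h')(j, y) = Add(10, Mul(-2, -3)) = Add(10, 6) = 16)
L = Rational(-121, 53) (L = Mul(-121, Pow(53, -1)) = Mul(-121, Rational(1, 53)) = Rational(-121, 53) ≈ -2.2830)
Add(Mul(L, Function('h')(-9, -8)), -98) = Add(Mul(Rational(-121, 53), 16), -98) = Add(Rational(-1936, 53), -98) = Rational(-7130, 53)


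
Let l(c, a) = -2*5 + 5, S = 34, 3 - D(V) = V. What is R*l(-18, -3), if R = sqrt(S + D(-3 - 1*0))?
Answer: -10*sqrt(10) ≈ -31.623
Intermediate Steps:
D(V) = 3 - V
R = 2*sqrt(10) (R = sqrt(34 + (3 - (-3 - 1*0))) = sqrt(34 + (3 - (-3 + 0))) = sqrt(34 + (3 - 1*(-3))) = sqrt(34 + (3 + 3)) = sqrt(34 + 6) = sqrt(40) = 2*sqrt(10) ≈ 6.3246)
l(c, a) = -5 (l(c, a) = -10 + 5 = -5)
R*l(-18, -3) = (2*sqrt(10))*(-5) = -10*sqrt(10)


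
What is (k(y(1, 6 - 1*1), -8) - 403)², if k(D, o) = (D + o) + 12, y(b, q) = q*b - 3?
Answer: 157609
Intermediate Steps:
y(b, q) = -3 + b*q (y(b, q) = b*q - 3 = -3 + b*q)
k(D, o) = 12 + D + o
(k(y(1, 6 - 1*1), -8) - 403)² = ((12 + (-3 + 1*(6 - 1*1)) - 8) - 403)² = ((12 + (-3 + 1*(6 - 1)) - 8) - 403)² = ((12 + (-3 + 1*5) - 8) - 403)² = ((12 + (-3 + 5) - 8) - 403)² = ((12 + 2 - 8) - 403)² = (6 - 403)² = (-397)² = 157609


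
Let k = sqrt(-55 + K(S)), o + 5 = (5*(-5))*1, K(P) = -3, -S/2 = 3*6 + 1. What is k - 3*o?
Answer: 90 + I*sqrt(58) ≈ 90.0 + 7.6158*I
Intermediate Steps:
S = -38 (S = -2*(3*6 + 1) = -2*(18 + 1) = -2*19 = -38)
o = -30 (o = -5 + (5*(-5))*1 = -5 - 25*1 = -5 - 25 = -30)
k = I*sqrt(58) (k = sqrt(-55 - 3) = sqrt(-58) = I*sqrt(58) ≈ 7.6158*I)
k - 3*o = I*sqrt(58) - 3*(-30) = I*sqrt(58) + 90 = 90 + I*sqrt(58)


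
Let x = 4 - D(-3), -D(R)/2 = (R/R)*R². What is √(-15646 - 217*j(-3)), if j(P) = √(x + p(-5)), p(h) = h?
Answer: √(-15646 - 217*√17) ≈ 128.61*I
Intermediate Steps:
D(R) = -2*R² (D(R) = -2*R/R*R² = -2*R²)
x = 22 (x = 4 - (-2)*(-3)² = 4 - (-2)*9 = 4 - 1*(-18) = 4 + 18 = 22)
j(P) = √17 (j(P) = √(22 - 5) = √17)
√(-15646 - 217*j(-3)) = √(-15646 - 217*√17)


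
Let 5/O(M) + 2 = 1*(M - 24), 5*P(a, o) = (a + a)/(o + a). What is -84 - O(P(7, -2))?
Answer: -53299/636 ≈ -83.803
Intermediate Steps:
P(a, o) = 2*a/(5*(a + o)) (P(a, o) = ((a + a)/(o + a))/5 = ((2*a)/(a + o))/5 = (2*a/(a + o))/5 = 2*a/(5*(a + o)))
O(M) = 5/(-26 + M) (O(M) = 5/(-2 + 1*(M - 24)) = 5/(-2 + 1*(-24 + M)) = 5/(-2 + (-24 + M)) = 5/(-26 + M))
-84 - O(P(7, -2)) = -84 - 5/(-26 + (⅖)*7/(7 - 2)) = -84 - 5/(-26 + (⅖)*7/5) = -84 - 5/(-26 + (⅖)*7*(⅕)) = -84 - 5/(-26 + 14/25) = -84 - 5/(-636/25) = -84 - 5*(-25)/636 = -84 - 1*(-125/636) = -84 + 125/636 = -53299/636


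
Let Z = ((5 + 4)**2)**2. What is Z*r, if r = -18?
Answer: -118098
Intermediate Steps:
Z = 6561 (Z = (9**2)**2 = 81**2 = 6561)
Z*r = 6561*(-18) = -118098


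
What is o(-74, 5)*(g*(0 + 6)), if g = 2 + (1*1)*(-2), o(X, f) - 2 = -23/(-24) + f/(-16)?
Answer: 0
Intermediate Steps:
o(X, f) = 71/24 - f/16 (o(X, f) = 2 + (-23/(-24) + f/(-16)) = 2 + (-23*(-1/24) + f*(-1/16)) = 2 + (23/24 - f/16) = 71/24 - f/16)
g = 0 (g = 2 + 1*(-2) = 2 - 2 = 0)
o(-74, 5)*(g*(0 + 6)) = (71/24 - 1/16*5)*(0*(0 + 6)) = (71/24 - 5/16)*(0*6) = (127/48)*0 = 0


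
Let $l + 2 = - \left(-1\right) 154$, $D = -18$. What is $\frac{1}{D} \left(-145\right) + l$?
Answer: $\frac{2881}{18} \approx 160.06$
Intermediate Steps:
$l = 152$ ($l = -2 - \left(-1\right) 154 = -2 - -154 = -2 + 154 = 152$)
$\frac{1}{D} \left(-145\right) + l = \frac{1}{-18} \left(-145\right) + 152 = \left(- \frac{1}{18}\right) \left(-145\right) + 152 = \frac{145}{18} + 152 = \frac{2881}{18}$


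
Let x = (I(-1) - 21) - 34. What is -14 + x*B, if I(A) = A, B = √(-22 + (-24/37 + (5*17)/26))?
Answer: -14 - 28*I*√17934566/481 ≈ -14.0 - 246.52*I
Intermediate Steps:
B = I*√17934566/962 (B = √(-22 + (-24*1/37 + 85*(1/26))) = √(-22 + (-24/37 + 85/26)) = √(-22 + 2521/962) = √(-18643/962) = I*√17934566/962 ≈ 4.4022*I)
x = -56 (x = (-1 - 21) - 34 = -22 - 34 = -56)
-14 + x*B = -14 - 28*I*√17934566/481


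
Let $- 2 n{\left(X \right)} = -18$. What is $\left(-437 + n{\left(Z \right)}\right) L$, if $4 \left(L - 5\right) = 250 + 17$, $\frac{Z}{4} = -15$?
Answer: $-30709$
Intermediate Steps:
$Z = -60$ ($Z = 4 \left(-15\right) = -60$)
$n{\left(X \right)} = 9$ ($n{\left(X \right)} = \left(- \frac{1}{2}\right) \left(-18\right) = 9$)
$L = \frac{287}{4}$ ($L = 5 + \frac{250 + 17}{4} = 5 + \frac{1}{4} \cdot 267 = 5 + \frac{267}{4} = \frac{287}{4} \approx 71.75$)
$\left(-437 + n{\left(Z \right)}\right) L = \left(-437 + 9\right) \frac{287}{4} = \left(-428\right) \frac{287}{4} = -30709$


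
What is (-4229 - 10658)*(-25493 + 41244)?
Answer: -234485137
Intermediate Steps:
(-4229 - 10658)*(-25493 + 41244) = -14887*15751 = -234485137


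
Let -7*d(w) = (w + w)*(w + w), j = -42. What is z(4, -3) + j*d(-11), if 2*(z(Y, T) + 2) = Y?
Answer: 2904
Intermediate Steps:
z(Y, T) = -2 + Y/2
d(w) = -4*w²/7 (d(w) = -(w + w)*(w + w)/7 = -2*w*2*w/7 = -4*w²/7)
z(4, -3) + j*d(-11) = (-2 + (½)*4) - (-24)*(-11)² = (-2 + 2) - (-24)*121 = 0 - 42*(-484/7) = 0 + 2904 = 2904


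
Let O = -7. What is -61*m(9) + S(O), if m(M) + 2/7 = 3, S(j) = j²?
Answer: -816/7 ≈ -116.57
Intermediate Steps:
m(M) = 19/7 (m(M) = -2/7 + 3 = 19/7)
-61*m(9) + S(O) = -61*19/7 + (-7)² = -1159/7 + 49 = -816/7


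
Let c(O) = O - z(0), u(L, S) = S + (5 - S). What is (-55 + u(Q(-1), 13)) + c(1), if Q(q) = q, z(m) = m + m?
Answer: -49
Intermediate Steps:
z(m) = 2*m
u(L, S) = 5
c(O) = O (c(O) = O - 2*0 = O - 1*0 = O + 0 = O)
(-55 + u(Q(-1), 13)) + c(1) = (-55 + 5) + 1 = -50 + 1 = -49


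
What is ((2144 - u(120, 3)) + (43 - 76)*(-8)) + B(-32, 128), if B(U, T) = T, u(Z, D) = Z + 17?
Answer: 2399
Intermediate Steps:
u(Z, D) = 17 + Z
((2144 - u(120, 3)) + (43 - 76)*(-8)) + B(-32, 128) = ((2144 - (17 + 120)) + (43 - 76)*(-8)) + 128 = ((2144 - 1*137) - 33*(-8)) + 128 = ((2144 - 137) + 264) + 128 = (2007 + 264) + 128 = 2271 + 128 = 2399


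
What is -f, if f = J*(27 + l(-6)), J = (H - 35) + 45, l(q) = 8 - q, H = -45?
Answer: 1435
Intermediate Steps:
J = -35 (J = (-45 - 35) + 45 = -80 + 45 = -35)
f = -1435 (f = -35*(27 + (8 - 1*(-6))) = -35*(27 + (8 + 6)) = -35*(27 + 14) = -35*41 = -1435)
-f = -1*(-1435) = 1435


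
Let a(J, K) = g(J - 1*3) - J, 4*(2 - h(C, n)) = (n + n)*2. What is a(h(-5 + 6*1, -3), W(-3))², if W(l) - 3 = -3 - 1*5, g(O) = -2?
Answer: 49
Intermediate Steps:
W(l) = -5 (W(l) = 3 + (-3 - 1*5) = 3 + (-3 - 5) = 3 - 8 = -5)
h(C, n) = 2 - n (h(C, n) = 2 - (n + n)*2/4 = 2 - 2*n*2/4 = 2 - n)
a(J, K) = -2 - J
a(h(-5 + 6*1, -3), W(-3))² = (-2 - (2 - 1*(-3)))² = (-2 - (2 + 3))² = (-2 - 1*5)² = (-2 - 5)² = (-7)² = 49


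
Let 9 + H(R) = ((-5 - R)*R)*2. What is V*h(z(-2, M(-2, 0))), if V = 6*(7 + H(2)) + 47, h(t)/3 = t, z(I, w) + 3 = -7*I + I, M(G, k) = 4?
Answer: -3591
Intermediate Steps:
z(I, w) = -3 - 6*I (z(I, w) = -3 + (-7*I + I) = -3 - 6*I)
h(t) = 3*t
H(R) = -9 + 2*R*(-5 - R) (H(R) = -9 + ((-5 - R)*R)*2 = -9 + (R*(-5 - R))*2 = -9 + 2*R*(-5 - R))
V = -133 (V = 6*(7 + (-9 - 10*2 - 2*2**2)) + 47 = 6*(7 + (-9 - 20 - 2*4)) + 47 = 6*(7 + (-9 - 20 - 8)) + 47 = 6*(7 - 37) + 47 = 6*(-30) + 47 = -180 + 47 = -133)
V*h(z(-2, M(-2, 0))) = -399*(-3 - 6*(-2)) = -399*(-3 + 12) = -399*9 = -133*27 = -3591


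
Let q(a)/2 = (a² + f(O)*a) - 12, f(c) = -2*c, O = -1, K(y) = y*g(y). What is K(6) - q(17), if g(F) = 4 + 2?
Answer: -586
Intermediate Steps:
g(F) = 6
K(y) = 6*y (K(y) = y*6 = 6*y)
q(a) = -24 + 2*a² + 4*a (q(a) = 2*((a² + (-2*(-1))*a) - 12) = 2*((a² + 2*a) - 12) = 2*(-12 + a² + 2*a) = -24 + 2*a² + 4*a)
K(6) - q(17) = 6*6 - (-24 + 2*17² + 4*17) = 36 - (-24 + 2*289 + 68) = 36 - (-24 + 578 + 68) = 36 - 1*622 = 36 - 622 = -586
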